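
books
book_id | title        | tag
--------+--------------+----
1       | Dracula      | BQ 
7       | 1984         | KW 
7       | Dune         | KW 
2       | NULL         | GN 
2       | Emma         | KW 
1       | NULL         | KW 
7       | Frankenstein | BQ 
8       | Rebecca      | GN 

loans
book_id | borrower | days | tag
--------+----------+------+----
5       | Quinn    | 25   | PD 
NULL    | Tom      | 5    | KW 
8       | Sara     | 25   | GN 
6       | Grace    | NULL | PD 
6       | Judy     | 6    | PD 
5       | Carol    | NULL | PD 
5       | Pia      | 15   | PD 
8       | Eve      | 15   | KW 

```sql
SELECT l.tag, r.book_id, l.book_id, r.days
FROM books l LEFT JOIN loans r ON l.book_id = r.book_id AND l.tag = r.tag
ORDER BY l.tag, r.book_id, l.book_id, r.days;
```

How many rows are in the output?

8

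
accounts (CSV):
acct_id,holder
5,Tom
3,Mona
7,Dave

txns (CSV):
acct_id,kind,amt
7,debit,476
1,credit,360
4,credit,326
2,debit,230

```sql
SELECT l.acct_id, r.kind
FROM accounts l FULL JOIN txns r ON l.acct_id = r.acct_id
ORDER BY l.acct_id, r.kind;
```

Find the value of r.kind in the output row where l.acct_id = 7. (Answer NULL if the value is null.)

debit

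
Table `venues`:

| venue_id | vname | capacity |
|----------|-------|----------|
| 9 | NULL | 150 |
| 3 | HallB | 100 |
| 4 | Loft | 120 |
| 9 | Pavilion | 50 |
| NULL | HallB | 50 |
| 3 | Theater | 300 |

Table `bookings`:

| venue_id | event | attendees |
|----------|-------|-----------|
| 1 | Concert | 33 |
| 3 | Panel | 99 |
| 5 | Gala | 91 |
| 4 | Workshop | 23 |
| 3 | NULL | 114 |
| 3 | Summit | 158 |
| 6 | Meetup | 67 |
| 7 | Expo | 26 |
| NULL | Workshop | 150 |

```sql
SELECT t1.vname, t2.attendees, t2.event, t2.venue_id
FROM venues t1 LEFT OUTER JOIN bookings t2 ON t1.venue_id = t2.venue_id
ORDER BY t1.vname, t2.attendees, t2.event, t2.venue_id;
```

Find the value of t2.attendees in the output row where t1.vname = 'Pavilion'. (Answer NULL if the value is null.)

NULL

LEFT JOIN keeps every row from `venues`; unmatched rows get NULL for `bookings`'s columns.
Matching on t1.venue_id = t2.venue_id. A NULL in a compared column never satisfies the condition.
- t1 (venue_id=9) has no partner → padded with NULL.
- t1 (venue_id=3) pairs with 3 row(s) of t2.
- t1 (venue_id=4) pairs with 1 row(s) of t2.
- t1 (venue_id=9) has no partner → padded with NULL.
- t1 (venue_id=NULL) has no partner → padded with NULL.
- t1 (venue_id=3) pairs with 3 row(s) of t2.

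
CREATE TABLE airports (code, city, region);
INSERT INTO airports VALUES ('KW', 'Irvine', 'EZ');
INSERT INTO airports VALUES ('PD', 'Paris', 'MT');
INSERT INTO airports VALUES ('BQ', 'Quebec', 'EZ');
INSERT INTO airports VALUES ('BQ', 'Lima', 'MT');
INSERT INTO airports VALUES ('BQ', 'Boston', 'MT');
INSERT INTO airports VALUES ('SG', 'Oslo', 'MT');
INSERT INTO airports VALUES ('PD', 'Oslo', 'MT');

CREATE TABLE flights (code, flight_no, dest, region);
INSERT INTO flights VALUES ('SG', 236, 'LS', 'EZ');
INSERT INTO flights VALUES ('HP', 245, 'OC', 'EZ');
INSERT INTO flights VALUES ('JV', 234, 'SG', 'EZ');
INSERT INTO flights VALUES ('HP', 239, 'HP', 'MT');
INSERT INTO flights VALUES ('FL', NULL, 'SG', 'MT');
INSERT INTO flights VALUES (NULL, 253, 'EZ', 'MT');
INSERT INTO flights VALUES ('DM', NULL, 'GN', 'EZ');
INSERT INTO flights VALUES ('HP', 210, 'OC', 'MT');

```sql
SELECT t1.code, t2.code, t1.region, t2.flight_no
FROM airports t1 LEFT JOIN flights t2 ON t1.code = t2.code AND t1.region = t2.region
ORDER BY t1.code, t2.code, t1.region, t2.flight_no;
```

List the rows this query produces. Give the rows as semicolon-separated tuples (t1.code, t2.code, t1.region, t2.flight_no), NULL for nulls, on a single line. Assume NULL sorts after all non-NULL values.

(BQ, NULL, EZ, NULL); (BQ, NULL, MT, NULL); (BQ, NULL, MT, NULL); (KW, NULL, EZ, NULL); (PD, NULL, MT, NULL); (PD, NULL, MT, NULL); (SG, NULL, MT, NULL)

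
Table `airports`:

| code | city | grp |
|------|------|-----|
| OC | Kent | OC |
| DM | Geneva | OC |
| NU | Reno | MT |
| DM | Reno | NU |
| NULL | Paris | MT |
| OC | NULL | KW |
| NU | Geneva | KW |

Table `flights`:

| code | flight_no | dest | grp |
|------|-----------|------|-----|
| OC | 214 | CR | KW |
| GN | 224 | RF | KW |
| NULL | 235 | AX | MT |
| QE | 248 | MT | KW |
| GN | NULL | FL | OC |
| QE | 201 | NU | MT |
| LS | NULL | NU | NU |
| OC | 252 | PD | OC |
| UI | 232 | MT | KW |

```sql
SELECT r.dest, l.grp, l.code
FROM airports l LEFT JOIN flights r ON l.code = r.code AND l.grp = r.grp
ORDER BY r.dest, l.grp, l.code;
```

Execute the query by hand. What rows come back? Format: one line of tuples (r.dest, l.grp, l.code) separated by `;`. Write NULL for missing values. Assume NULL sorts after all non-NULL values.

(CR, KW, OC); (PD, OC, OC); (NULL, KW, NU); (NULL, MT, NU); (NULL, MT, NULL); (NULL, NU, DM); (NULL, OC, DM)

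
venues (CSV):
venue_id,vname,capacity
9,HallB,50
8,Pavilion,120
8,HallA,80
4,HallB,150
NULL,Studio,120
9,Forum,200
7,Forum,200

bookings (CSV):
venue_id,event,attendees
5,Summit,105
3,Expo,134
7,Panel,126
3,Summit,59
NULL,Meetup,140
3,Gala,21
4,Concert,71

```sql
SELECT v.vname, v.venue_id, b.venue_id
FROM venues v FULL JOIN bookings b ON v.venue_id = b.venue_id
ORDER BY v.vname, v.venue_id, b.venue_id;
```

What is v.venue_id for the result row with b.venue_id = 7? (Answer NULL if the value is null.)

FULL OUTER JOIN keeps every row from both sides; unmatched rows get NULL for the other side's columns.
Matching on v.venue_id = b.venue_id. A NULL in a compared column never satisfies the condition.
- venue_id=9: no b row matches, row kept with b columns NULL.
- venue_id=8: no b row matches, row kept with b columns NULL.
- venue_id=8: no b row matches, row kept with b columns NULL.
- venue_id=4: 1 matching b row(s), so 1 row(s) emitted.
- venue_id=NULL: no b row matches, row kept with b columns NULL.
- venue_id=9: no b row matches, row kept with b columns NULL.
- venue_id=7: 1 matching b row(s), so 1 row(s) emitted.
- plus 5 unmatched b row(s), each kept with NULL v columns.

7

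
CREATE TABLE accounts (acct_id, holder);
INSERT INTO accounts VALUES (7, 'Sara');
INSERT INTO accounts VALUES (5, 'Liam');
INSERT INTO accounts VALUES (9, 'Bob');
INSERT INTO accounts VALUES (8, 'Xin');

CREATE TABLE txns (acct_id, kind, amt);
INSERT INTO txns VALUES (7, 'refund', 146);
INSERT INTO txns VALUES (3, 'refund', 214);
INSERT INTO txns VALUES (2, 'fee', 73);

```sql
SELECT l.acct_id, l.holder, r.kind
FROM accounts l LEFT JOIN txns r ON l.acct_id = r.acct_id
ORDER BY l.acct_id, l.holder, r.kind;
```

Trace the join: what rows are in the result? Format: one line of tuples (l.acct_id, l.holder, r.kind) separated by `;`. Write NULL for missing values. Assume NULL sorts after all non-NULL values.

LEFT JOIN keeps every row from `accounts`; unmatched rows get NULL for `txns`'s columns.
Matching on l.acct_id = r.acct_id.
- acct_id=7: 1 matching r row(s), so 1 row(s) emitted.
- acct_id=5: no r row matches, row kept with r columns NULL.
- acct_id=9: no r row matches, row kept with r columns NULL.
- acct_id=8: no r row matches, row kept with r columns NULL.
After projecting and ordering:
l.acct_id | l.holder | r.kind
5 | Liam | NULL
7 | Sara | refund
8 | Xin | NULL
9 | Bob | NULL

(5, Liam, NULL); (7, Sara, refund); (8, Xin, NULL); (9, Bob, NULL)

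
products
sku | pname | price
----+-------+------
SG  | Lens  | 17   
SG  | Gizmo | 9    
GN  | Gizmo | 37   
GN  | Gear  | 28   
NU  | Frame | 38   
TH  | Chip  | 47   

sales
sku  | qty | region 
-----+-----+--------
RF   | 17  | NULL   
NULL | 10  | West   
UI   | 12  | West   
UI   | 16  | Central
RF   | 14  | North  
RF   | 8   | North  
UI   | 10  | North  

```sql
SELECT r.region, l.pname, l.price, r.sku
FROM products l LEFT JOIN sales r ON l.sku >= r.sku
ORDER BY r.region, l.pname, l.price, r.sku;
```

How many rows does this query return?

12

LEFT JOIN keeps every row from `products`; unmatched rows get NULL for `sales`'s columns.
Matching on l.sku >= r.sku. A NULL in a compared column never satisfies the condition.
- l row (sku=SG): matches 3 r row(s) → 3 output row(s).
- l row (sku=SG): matches 3 r row(s) → 3 output row(s).
- l row (sku=GN): no match → kept, r columns NULL.
- l row (sku=GN): no match → kept, r columns NULL.
- l row (sku=NU): no match → kept, r columns NULL.
- l row (sku=TH): matches 3 r row(s) → 3 output row(s).
Total: 9 matched + 3 padded = 12 rows.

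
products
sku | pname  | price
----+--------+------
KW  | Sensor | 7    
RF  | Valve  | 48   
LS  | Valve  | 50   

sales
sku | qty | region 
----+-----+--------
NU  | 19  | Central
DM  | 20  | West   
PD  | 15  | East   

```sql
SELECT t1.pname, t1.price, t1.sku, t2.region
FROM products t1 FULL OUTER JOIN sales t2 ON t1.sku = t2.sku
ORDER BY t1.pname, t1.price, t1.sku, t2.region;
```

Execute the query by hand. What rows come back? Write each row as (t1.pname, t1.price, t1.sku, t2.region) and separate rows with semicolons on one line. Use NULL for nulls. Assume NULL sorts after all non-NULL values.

(Sensor, 7, KW, NULL); (Valve, 48, RF, NULL); (Valve, 50, LS, NULL); (NULL, NULL, NULL, Central); (NULL, NULL, NULL, East); (NULL, NULL, NULL, West)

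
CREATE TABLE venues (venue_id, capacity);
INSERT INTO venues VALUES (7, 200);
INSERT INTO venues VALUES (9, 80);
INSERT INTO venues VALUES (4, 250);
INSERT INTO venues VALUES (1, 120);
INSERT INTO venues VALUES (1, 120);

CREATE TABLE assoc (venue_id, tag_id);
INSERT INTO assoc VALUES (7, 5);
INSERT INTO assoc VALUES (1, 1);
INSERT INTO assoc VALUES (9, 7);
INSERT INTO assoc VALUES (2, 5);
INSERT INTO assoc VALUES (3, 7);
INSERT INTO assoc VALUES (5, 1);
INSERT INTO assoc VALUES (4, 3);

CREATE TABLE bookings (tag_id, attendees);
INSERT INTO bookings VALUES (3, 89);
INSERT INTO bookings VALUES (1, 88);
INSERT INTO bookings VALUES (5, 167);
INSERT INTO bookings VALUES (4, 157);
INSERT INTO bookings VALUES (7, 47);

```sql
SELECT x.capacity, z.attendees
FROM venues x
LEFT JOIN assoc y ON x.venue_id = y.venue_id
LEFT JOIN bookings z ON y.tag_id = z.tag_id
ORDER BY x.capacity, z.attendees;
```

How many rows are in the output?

5

Step 1 — x LEFT JOIN y on venue_id → 5 row(s).
Then LEFT JOIN `bookings z` on tag_id: each of those 5 rows is kept; rows whose y.tag_id has no match in z get NULL for z's columns.
Result: 5 row(s).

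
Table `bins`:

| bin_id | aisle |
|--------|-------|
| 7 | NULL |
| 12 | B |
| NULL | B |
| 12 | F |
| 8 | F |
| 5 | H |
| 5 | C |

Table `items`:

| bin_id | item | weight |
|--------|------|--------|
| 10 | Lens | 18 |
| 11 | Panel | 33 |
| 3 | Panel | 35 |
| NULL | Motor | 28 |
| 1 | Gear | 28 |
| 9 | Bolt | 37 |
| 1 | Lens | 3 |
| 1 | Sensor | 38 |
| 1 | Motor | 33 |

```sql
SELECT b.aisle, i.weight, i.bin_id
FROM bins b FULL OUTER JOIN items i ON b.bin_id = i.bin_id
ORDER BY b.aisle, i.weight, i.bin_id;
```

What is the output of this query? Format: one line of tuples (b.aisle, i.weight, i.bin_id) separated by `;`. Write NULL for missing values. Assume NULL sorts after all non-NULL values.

(B, NULL, NULL); (B, NULL, NULL); (C, NULL, NULL); (F, NULL, NULL); (F, NULL, NULL); (H, NULL, NULL); (NULL, 3, 1); (NULL, 18, 10); (NULL, 28, 1); (NULL, 28, NULL); (NULL, 33, 1); (NULL, 33, 11); (NULL, 35, 3); (NULL, 37, 9); (NULL, 38, 1); (NULL, NULL, NULL)

FULL OUTER JOIN keeps every row from both sides; unmatched rows get NULL for the other side's columns.
Matching on b.bin_id = i.bin_id. A NULL in a compared column never satisfies the condition.
Matched pairs: 0; unmatched b rows kept: 7; unmatched i rows kept: 9.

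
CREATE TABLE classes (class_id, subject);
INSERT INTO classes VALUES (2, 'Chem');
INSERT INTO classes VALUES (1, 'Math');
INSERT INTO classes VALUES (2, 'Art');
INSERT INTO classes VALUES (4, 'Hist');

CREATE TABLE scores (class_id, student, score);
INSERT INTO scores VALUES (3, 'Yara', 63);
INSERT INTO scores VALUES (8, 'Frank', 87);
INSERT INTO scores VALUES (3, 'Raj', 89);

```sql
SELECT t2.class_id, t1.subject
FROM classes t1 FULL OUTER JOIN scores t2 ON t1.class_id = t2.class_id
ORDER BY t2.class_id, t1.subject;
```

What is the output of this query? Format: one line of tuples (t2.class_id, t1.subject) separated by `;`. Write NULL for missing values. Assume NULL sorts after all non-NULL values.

FULL OUTER JOIN keeps every row from both sides; unmatched rows get NULL for the other side's columns.
Matching on t1.class_id = t2.class_id.
- t1 (class_id=2) has no partner → padded with NULL.
- t1 (class_id=1) has no partner → padded with NULL.
- t1 (class_id=2) has no partner → padded with NULL.
- t1 (class_id=4) has no partner → padded with NULL.
- plus 3 unmatched t2 row(s), each kept with NULL t1 columns.
After projecting and ordering:
t2.class_id | t1.subject
3 | NULL
3 | NULL
8 | NULL
NULL | Art
NULL | Chem
NULL | Hist
NULL | Math

(3, NULL); (3, NULL); (8, NULL); (NULL, Art); (NULL, Chem); (NULL, Hist); (NULL, Math)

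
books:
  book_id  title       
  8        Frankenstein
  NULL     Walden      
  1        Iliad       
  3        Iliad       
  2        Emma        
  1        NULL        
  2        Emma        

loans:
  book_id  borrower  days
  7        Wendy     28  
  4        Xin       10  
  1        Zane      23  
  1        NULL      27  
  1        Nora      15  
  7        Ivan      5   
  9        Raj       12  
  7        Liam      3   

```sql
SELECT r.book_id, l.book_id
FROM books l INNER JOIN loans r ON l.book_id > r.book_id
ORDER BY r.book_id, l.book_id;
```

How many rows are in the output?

16

INNER JOIN keeps only pairs where the ON condition holds.
Matching on l.book_id > r.book_id. A NULL in a compared column never satisfies the condition.
Matched pairs: 16.
Total: 16 rows.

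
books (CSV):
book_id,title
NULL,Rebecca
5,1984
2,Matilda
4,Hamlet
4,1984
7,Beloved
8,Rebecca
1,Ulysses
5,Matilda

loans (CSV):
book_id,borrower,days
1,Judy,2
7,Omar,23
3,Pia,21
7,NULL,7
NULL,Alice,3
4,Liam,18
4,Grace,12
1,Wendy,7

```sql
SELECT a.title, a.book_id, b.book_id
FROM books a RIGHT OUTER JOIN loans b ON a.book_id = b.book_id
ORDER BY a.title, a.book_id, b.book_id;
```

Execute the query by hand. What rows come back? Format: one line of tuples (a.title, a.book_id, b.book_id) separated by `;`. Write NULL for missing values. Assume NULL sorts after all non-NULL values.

(1984, 4, 4); (1984, 4, 4); (Beloved, 7, 7); (Beloved, 7, 7); (Hamlet, 4, 4); (Hamlet, 4, 4); (Ulysses, 1, 1); (Ulysses, 1, 1); (NULL, NULL, 3); (NULL, NULL, NULL)

RIGHT JOIN keeps every row from `loans`; unmatched rows get NULL for `books`'s columns.
Matching on a.book_id = b.book_id. A NULL in a compared column never satisfies the condition.
Matched pairs: 8; unmatched b rows kept: 2.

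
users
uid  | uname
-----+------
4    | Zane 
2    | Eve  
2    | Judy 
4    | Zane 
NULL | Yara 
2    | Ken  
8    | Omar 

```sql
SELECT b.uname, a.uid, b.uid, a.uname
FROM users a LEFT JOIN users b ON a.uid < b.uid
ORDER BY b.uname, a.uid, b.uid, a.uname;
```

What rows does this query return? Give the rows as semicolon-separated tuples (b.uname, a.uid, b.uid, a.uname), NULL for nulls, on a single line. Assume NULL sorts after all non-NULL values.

LEFT JOIN keeps every row from `users a`; unmatched rows get NULL for `users b`'s columns.
Matching on a.uid < b.uid. A NULL in a compared column never satisfies the condition.
Matched pairs: 11; unmatched a rows kept: 2.

(Omar, 2, 8, Eve); (Omar, 2, 8, Judy); (Omar, 2, 8, Ken); (Omar, 4, 8, Zane); (Omar, 4, 8, Zane); (Zane, 2, 4, Eve); (Zane, 2, 4, Eve); (Zane, 2, 4, Judy); (Zane, 2, 4, Judy); (Zane, 2, 4, Ken); (Zane, 2, 4, Ken); (NULL, 8, NULL, Omar); (NULL, NULL, NULL, Yara)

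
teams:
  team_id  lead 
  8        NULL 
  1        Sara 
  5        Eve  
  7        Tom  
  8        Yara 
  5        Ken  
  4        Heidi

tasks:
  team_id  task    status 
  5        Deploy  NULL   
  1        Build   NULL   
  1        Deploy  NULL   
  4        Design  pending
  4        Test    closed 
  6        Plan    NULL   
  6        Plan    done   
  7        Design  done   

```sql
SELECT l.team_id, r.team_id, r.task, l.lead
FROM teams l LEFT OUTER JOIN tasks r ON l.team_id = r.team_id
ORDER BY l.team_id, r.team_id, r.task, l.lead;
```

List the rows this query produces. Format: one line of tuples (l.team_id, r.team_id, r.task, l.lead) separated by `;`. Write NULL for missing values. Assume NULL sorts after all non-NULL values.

(1, 1, Build, Sara); (1, 1, Deploy, Sara); (4, 4, Design, Heidi); (4, 4, Test, Heidi); (5, 5, Deploy, Eve); (5, 5, Deploy, Ken); (7, 7, Design, Tom); (8, NULL, NULL, Yara); (8, NULL, NULL, NULL)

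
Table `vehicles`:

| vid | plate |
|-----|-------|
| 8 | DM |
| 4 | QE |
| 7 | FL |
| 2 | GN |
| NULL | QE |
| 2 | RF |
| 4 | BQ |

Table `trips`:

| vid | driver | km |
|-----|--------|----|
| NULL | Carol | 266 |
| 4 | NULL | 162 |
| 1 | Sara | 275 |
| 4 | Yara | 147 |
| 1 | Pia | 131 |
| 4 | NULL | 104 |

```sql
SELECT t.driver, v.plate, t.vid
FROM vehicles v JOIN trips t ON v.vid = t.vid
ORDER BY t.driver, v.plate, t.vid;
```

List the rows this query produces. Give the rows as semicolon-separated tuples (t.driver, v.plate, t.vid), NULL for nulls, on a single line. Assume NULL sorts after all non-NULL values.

INNER JOIN keeps only pairs where the ON condition holds.
Matching on v.vid = t.vid. A NULL in a compared column never satisfies the condition.
- v row (vid=8): no match → dropped.
- v row (vid=4): matches 3 t row(s) → 3 output row(s).
- v row (vid=7): no match → dropped.
- v row (vid=2): no match → dropped.
- v row (vid=NULL): no match → dropped.
- v row (vid=2): no match → dropped.
- v row (vid=4): matches 3 t row(s) → 3 output row(s).
After projecting and ordering:
t.driver | v.plate | t.vid
Yara | BQ | 4
Yara | QE | 4
NULL | BQ | 4
NULL | BQ | 4
NULL | QE | 4
NULL | QE | 4

(Yara, BQ, 4); (Yara, QE, 4); (NULL, BQ, 4); (NULL, BQ, 4); (NULL, QE, 4); (NULL, QE, 4)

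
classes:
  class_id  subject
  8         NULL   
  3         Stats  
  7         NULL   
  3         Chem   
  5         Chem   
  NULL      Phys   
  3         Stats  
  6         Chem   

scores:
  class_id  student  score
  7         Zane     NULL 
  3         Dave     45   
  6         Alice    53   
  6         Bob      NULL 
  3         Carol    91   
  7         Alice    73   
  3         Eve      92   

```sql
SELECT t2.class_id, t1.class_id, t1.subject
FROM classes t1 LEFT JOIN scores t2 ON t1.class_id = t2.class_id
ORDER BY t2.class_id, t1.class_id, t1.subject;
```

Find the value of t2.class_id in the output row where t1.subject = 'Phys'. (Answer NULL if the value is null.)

LEFT JOIN keeps every row from `classes`; unmatched rows get NULL for `scores`'s columns.
Matching on t1.class_id = t2.class_id. A NULL in a compared column never satisfies the condition.
Matched pairs: 13; unmatched t1 rows kept: 3.

NULL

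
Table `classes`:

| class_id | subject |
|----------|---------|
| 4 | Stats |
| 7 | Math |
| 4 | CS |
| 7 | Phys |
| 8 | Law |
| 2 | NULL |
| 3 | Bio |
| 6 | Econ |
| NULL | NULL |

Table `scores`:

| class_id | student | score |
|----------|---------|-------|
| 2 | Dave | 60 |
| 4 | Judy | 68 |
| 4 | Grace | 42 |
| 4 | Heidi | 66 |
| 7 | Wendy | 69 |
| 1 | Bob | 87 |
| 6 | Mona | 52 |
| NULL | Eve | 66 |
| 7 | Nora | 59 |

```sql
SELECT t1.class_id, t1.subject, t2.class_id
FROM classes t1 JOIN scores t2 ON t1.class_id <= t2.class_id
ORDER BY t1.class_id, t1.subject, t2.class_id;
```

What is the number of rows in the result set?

32

INNER JOIN keeps only pairs where the ON condition holds.
Matching on t1.class_id <= t2.class_id. A NULL in a compared column never satisfies the condition.
- t1 (class_id=4) pairs with 6 row(s) of t2.
- t1 (class_id=7) pairs with 2 row(s) of t2.
- t1 (class_id=4) pairs with 6 row(s) of t2.
- t1 (class_id=7) pairs with 2 row(s) of t2.
- t1 (class_id=8) has no partner → excluded.
- t1 (class_id=2) pairs with 7 row(s) of t2.
- t1 (class_id=3) pairs with 6 row(s) of t2.
- t1 (class_id=6) pairs with 3 row(s) of t2.
- t1 (class_id=NULL) has no partner → excluded.
Total: 32 rows.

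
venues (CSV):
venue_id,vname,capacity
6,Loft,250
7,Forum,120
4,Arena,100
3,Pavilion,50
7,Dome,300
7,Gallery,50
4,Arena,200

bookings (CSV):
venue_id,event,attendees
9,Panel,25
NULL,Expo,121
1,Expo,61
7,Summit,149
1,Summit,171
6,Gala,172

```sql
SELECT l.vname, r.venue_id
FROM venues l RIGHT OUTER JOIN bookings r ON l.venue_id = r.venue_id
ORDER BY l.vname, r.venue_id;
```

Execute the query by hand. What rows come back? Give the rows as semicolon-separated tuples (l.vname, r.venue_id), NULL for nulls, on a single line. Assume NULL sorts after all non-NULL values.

RIGHT JOIN keeps every row from `bookings`; unmatched rows get NULL for `venues`'s columns.
Matching on l.venue_id = r.venue_id. A NULL in a compared column never satisfies the condition.
- l[0] venue_id=6 → 1 match(es) in r → 1 row(s).
- l[1] venue_id=7 → 1 match(es) in r → 1 row(s).
- l[2] venue_id=4 → no match.
- l[3] venue_id=3 → no match.
- l[4] venue_id=7 → 1 match(es) in r → 1 row(s).
- l[5] venue_id=7 → 1 match(es) in r → 1 row(s).
- l[6] venue_id=4 → no match.
- 4 row(s) from r found no l partner → padded with NULL.
After projecting and ordering:
l.vname | r.venue_id
Dome | 7
Forum | 7
Gallery | 7
Loft | 6
NULL | 1
NULL | 1
NULL | 9
NULL | NULL

(Dome, 7); (Forum, 7); (Gallery, 7); (Loft, 6); (NULL, 1); (NULL, 1); (NULL, 9); (NULL, NULL)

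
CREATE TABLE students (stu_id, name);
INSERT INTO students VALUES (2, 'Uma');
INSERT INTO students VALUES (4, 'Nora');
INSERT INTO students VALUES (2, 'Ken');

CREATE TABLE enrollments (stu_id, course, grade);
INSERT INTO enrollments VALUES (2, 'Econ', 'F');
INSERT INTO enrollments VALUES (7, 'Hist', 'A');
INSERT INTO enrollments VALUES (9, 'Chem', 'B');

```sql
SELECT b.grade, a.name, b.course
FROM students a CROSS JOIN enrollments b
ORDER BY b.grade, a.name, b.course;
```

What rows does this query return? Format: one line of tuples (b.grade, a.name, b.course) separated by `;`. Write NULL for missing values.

CROSS JOIN pairs every row of `students` with every row of `enrollments`: 3 × 3 = 9 rows.

(A, Ken, Hist); (A, Nora, Hist); (A, Uma, Hist); (B, Ken, Chem); (B, Nora, Chem); (B, Uma, Chem); (F, Ken, Econ); (F, Nora, Econ); (F, Uma, Econ)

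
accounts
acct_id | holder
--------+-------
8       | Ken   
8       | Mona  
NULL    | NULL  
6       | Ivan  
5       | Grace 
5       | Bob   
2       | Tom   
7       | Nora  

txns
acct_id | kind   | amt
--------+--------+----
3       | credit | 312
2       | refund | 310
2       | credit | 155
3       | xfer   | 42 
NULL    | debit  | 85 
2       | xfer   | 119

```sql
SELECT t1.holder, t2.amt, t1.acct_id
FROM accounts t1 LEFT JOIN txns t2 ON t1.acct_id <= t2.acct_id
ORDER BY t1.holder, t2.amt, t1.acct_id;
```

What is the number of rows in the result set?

LEFT JOIN keeps every row from `accounts`; unmatched rows get NULL for `txns`'s columns.
Matching on t1.acct_id <= t2.acct_id. A NULL in a compared column never satisfies the condition.
- t1 row (acct_id=8): no match → kept, t2 columns NULL.
- t1 row (acct_id=8): no match → kept, t2 columns NULL.
- t1 row (acct_id=NULL): no match → kept, t2 columns NULL.
- t1 row (acct_id=6): no match → kept, t2 columns NULL.
- t1 row (acct_id=5): no match → kept, t2 columns NULL.
- t1 row (acct_id=5): no match → kept, t2 columns NULL.
- t1 row (acct_id=2): matches 5 t2 row(s) → 5 output row(s).
- t1 row (acct_id=7): no match → kept, t2 columns NULL.
Total: 5 matched + 7 padded = 12 rows.

12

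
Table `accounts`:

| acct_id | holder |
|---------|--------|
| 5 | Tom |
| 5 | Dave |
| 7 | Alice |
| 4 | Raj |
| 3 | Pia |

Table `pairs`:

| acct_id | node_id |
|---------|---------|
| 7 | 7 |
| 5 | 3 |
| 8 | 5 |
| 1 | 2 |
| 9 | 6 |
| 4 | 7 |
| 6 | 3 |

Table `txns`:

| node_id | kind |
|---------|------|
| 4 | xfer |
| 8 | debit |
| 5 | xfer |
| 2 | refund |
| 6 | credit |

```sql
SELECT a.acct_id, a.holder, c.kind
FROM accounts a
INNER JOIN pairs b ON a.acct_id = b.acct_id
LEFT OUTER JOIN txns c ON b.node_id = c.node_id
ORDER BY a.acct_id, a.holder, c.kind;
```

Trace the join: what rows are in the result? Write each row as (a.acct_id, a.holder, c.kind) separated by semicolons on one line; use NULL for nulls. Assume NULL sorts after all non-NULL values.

(4, Raj, NULL); (5, Dave, NULL); (5, Tom, NULL); (7, Alice, NULL)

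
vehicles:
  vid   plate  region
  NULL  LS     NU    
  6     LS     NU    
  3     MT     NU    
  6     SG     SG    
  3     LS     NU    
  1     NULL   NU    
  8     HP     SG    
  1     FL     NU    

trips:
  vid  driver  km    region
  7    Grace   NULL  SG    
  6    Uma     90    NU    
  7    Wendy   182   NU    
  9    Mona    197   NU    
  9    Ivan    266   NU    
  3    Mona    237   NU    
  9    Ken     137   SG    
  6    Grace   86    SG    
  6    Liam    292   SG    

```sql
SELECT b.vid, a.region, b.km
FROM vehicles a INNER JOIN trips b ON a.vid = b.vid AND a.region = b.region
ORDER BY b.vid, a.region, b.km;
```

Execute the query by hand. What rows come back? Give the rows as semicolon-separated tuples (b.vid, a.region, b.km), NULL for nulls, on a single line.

(3, NU, 237); (3, NU, 237); (6, NU, 90); (6, SG, 86); (6, SG, 292)

INNER JOIN keeps only pairs where the ON condition holds.
Matching on a.vid = b.vid AND a.region = b.region. A NULL in a compared column never satisfies the condition.
Matched pairs: 5.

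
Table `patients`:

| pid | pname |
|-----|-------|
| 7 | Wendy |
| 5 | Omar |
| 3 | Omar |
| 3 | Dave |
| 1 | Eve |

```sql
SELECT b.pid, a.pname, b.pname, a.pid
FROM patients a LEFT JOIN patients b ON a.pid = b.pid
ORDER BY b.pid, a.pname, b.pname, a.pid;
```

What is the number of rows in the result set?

7

LEFT JOIN keeps every row from `patients a`; unmatched rows get NULL for `patients b`'s columns.
Matching on a.pid = b.pid.
- a (pid=7) pairs with 1 row(s) of b.
- a (pid=5) pairs with 1 row(s) of b.
- a (pid=3) pairs with 2 row(s) of b.
- a (pid=3) pairs with 2 row(s) of b.
- a (pid=1) pairs with 1 row(s) of b.
Total: 7 rows.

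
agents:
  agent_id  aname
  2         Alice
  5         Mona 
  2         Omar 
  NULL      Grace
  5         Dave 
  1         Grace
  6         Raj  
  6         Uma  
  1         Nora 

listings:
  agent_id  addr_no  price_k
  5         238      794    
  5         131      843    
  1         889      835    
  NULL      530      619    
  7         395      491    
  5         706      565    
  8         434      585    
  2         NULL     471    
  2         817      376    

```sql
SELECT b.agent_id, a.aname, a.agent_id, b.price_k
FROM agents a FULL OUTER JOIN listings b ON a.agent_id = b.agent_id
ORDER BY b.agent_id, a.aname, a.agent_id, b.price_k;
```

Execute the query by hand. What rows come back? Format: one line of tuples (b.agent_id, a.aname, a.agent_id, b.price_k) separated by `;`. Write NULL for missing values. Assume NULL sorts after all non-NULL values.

(1, Grace, 1, 835); (1, Nora, 1, 835); (2, Alice, 2, 376); (2, Alice, 2, 471); (2, Omar, 2, 376); (2, Omar, 2, 471); (5, Dave, 5, 565); (5, Dave, 5, 794); (5, Dave, 5, 843); (5, Mona, 5, 565); (5, Mona, 5, 794); (5, Mona, 5, 843); (7, NULL, NULL, 491); (8, NULL, NULL, 585); (NULL, Grace, NULL, NULL); (NULL, Raj, 6, NULL); (NULL, Uma, 6, NULL); (NULL, NULL, NULL, 619)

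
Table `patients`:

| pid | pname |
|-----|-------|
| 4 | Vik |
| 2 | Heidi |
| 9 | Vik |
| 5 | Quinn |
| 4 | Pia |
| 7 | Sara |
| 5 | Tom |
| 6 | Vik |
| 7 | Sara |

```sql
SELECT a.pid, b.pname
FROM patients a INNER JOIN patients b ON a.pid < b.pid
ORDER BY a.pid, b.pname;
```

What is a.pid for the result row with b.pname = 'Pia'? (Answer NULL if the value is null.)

2

INNER JOIN keeps only pairs where the ON condition holds.
Matching on a.pid < b.pid.
- a (pid=4) pairs with 6 row(s) of b.
- a (pid=2) pairs with 8 row(s) of b.
- a (pid=9) has no partner → excluded.
- a (pid=5) pairs with 4 row(s) of b.
- a (pid=4) pairs with 6 row(s) of b.
- a (pid=7) pairs with 1 row(s) of b.
- a (pid=5) pairs with 4 row(s) of b.
- a (pid=6) pairs with 3 row(s) of b.
- a (pid=7) pairs with 1 row(s) of b.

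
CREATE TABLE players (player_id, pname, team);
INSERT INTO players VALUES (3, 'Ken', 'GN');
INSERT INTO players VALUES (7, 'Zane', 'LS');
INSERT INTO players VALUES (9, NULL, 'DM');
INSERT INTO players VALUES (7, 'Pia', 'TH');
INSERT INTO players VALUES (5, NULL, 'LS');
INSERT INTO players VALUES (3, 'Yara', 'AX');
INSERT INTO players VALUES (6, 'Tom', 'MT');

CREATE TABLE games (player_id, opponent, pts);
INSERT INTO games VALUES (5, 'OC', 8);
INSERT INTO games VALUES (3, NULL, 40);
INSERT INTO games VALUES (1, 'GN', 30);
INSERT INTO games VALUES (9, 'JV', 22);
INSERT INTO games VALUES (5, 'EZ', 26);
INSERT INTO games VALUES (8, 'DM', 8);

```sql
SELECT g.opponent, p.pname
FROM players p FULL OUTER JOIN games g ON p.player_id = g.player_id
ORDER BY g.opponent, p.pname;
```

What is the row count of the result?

FULL OUTER JOIN keeps every row from both sides; unmatched rows get NULL for the other side's columns.
Matching on p.player_id = g.player_id.
- p (player_id=3) pairs with 1 row(s) of g.
- p (player_id=7) has no partner → padded with NULL.
- p (player_id=9) pairs with 1 row(s) of g.
- p (player_id=7) has no partner → padded with NULL.
- p (player_id=5) pairs with 2 row(s) of g.
- p (player_id=3) pairs with 1 row(s) of g.
- p (player_id=6) has no partner → padded with NULL.
- 2 g row(s) had no p match → kept, p columns NULL.
Total: 5 matched + 5 padded = 10 rows.

10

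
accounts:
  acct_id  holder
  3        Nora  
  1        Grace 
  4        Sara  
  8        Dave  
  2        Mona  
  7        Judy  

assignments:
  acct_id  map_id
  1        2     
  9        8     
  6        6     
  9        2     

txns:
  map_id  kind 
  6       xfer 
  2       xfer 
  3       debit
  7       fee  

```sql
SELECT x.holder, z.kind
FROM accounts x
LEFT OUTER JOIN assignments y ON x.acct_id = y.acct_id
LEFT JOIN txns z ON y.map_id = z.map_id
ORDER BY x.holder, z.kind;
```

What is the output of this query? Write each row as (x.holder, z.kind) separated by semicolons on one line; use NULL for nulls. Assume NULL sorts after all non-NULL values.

(Dave, NULL); (Grace, xfer); (Judy, NULL); (Mona, NULL); (Nora, NULL); (Sara, NULL)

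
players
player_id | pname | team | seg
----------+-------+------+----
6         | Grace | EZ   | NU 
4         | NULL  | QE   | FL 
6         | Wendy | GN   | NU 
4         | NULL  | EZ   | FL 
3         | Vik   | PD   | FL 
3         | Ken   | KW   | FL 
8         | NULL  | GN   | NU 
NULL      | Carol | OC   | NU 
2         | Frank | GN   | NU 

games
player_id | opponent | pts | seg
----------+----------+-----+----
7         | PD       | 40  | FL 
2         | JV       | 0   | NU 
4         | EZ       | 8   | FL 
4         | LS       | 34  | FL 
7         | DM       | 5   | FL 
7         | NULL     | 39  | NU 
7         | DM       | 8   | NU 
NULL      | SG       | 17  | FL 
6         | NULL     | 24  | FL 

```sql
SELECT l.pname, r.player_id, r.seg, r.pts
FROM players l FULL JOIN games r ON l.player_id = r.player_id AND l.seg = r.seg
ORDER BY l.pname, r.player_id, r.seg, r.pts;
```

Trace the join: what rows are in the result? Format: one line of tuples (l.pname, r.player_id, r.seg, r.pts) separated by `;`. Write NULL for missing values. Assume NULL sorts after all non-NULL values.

(Carol, NULL, NULL, NULL); (Frank, 2, NU, 0); (Grace, NULL, NULL, NULL); (Ken, NULL, NULL, NULL); (Vik, NULL, NULL, NULL); (Wendy, NULL, NULL, NULL); (NULL, 4, FL, 8); (NULL, 4, FL, 8); (NULL, 4, FL, 34); (NULL, 4, FL, 34); (NULL, 6, FL, 24); (NULL, 7, FL, 5); (NULL, 7, FL, 40); (NULL, 7, NU, 8); (NULL, 7, NU, 39); (NULL, NULL, FL, 17); (NULL, NULL, NULL, NULL)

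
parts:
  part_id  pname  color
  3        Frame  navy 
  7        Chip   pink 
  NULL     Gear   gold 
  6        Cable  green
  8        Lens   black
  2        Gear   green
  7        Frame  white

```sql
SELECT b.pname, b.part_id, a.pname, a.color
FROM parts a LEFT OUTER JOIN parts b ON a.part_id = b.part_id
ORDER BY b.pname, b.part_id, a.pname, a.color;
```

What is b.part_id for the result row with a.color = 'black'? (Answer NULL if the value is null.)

8

LEFT JOIN keeps every row from `parts a`; unmatched rows get NULL for `parts b`'s columns.
Matching on a.part_id = b.part_id. A NULL in a compared column never satisfies the condition.
Matched pairs: 8; unmatched a rows kept: 1.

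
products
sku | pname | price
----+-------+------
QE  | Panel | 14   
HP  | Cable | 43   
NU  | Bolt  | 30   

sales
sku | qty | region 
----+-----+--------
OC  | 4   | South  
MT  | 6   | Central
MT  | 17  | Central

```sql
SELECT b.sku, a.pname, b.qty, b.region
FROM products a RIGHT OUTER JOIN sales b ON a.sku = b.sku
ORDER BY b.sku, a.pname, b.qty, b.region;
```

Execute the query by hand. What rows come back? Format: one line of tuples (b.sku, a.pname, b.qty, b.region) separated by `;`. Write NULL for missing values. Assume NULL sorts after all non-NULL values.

(MT, NULL, 6, Central); (MT, NULL, 17, Central); (OC, NULL, 4, South)

RIGHT JOIN keeps every row from `sales`; unmatched rows get NULL for `products`'s columns.
Matching on a.sku = b.sku.
- a row (sku=QE): no match.
- a row (sku=HP): no match.
- a row (sku=NU): no match.
- plus 3 unmatched b row(s), each kept with NULL a columns.
After projecting and ordering:
b.sku | a.pname | b.qty | b.region
MT | NULL | 6 | Central
MT | NULL | 17 | Central
OC | NULL | 4 | South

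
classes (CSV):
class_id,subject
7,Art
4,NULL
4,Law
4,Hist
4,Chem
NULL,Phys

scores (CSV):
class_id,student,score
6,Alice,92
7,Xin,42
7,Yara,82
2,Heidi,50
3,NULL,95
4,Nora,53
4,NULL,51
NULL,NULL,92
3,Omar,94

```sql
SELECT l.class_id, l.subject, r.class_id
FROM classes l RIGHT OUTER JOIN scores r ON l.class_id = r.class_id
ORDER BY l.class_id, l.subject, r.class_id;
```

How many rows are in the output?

15

RIGHT JOIN keeps every row from `scores`; unmatched rows get NULL for `classes`'s columns.
Matching on l.class_id = r.class_id. A NULL in a compared column never satisfies the condition.
Matched pairs: 10; unmatched r rows kept: 5.
Total: 10 matched + 5 padded = 15 rows.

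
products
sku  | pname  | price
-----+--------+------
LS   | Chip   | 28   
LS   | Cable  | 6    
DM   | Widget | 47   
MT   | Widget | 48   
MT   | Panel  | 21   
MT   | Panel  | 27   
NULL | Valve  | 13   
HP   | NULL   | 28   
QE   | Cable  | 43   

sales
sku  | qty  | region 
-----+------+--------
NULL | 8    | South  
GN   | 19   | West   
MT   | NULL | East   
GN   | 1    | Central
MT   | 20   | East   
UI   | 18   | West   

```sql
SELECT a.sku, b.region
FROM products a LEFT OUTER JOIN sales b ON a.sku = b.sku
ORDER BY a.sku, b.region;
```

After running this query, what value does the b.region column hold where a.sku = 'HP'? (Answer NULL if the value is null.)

NULL

LEFT JOIN keeps every row from `products`; unmatched rows get NULL for `sales`'s columns.
Matching on a.sku = b.sku. A NULL in a compared column never satisfies the condition.
- a row (sku=LS): no match → kept, b columns NULL.
- a row (sku=LS): no match → kept, b columns NULL.
- a row (sku=DM): no match → kept, b columns NULL.
- a row (sku=MT): matches 2 b row(s) → 2 output row(s).
- a row (sku=MT): matches 2 b row(s) → 2 output row(s).
- a row (sku=MT): matches 2 b row(s) → 2 output row(s).
- a row (sku=NULL): no match → kept, b columns NULL.
- a row (sku=HP): no match → kept, b columns NULL.
- a row (sku=QE): no match → kept, b columns NULL.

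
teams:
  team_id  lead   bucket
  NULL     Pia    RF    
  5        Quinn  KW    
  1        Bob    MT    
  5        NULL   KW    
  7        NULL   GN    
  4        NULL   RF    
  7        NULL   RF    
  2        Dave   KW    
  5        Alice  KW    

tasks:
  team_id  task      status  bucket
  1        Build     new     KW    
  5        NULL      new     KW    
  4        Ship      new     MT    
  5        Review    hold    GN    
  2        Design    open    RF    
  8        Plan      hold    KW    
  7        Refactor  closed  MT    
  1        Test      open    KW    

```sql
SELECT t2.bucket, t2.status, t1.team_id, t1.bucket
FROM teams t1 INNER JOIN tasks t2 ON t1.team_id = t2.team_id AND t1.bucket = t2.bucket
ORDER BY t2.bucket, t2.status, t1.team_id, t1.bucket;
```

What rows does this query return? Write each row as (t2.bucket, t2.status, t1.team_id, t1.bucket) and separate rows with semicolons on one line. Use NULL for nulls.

INNER JOIN keeps only pairs where the ON condition holds.
Matching on t1.team_id = t2.team_id AND t1.bucket = t2.bucket. A NULL in a compared column never satisfies the condition.
- team_id=NULL, bucket=RF: no matching t2 row, dropped.
- team_id=5, bucket=KW: 1 matching t2 row(s), so 1 row(s) emitted.
- team_id=1, bucket=MT: no matching t2 row, dropped.
- team_id=5, bucket=KW: 1 matching t2 row(s), so 1 row(s) emitted.
- team_id=7, bucket=GN: no matching t2 row, dropped.
- team_id=4, bucket=RF: no matching t2 row, dropped.
- team_id=7, bucket=RF: no matching t2 row, dropped.
- team_id=2, bucket=KW: no matching t2 row, dropped.
- team_id=5, bucket=KW: 1 matching t2 row(s), so 1 row(s) emitted.
After projecting and ordering:
t2.bucket | t2.status | t1.team_id | t1.bucket
KW | new | 5 | KW
KW | new | 5 | KW
KW | new | 5 | KW

(KW, new, 5, KW); (KW, new, 5, KW); (KW, new, 5, KW)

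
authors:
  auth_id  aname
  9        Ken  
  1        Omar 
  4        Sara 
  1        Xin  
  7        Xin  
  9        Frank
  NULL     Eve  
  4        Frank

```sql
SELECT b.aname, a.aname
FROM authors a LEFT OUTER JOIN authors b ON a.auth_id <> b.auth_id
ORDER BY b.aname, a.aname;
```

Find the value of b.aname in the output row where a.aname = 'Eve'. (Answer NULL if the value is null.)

NULL

LEFT JOIN keeps every row from `authors a`; unmatched rows get NULL for `authors b`'s columns.
Matching on a.auth_id <> b.auth_id. A NULL in a compared column never satisfies the condition.
Matched pairs: 36; unmatched a rows kept: 1.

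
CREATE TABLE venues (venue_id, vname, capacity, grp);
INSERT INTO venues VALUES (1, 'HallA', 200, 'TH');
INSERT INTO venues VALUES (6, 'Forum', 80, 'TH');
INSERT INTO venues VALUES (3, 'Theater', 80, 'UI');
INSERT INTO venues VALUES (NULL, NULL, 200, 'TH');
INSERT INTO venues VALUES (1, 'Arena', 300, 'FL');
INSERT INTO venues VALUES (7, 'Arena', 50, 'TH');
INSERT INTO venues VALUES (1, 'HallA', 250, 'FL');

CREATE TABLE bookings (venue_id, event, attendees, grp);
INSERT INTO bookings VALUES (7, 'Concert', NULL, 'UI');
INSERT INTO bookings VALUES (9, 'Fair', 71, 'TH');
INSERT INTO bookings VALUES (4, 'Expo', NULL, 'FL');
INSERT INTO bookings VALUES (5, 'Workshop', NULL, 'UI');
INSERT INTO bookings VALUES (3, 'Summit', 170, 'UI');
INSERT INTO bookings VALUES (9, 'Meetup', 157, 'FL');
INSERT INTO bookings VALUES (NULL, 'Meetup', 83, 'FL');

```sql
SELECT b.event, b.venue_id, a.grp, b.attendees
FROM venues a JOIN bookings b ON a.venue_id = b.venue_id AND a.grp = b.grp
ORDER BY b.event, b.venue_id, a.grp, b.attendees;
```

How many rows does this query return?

INNER JOIN keeps only pairs where the ON condition holds.
Matching on a.venue_id = b.venue_id AND a.grp = b.grp. A NULL in a compared column never satisfies the condition.
Matched pairs: 1.
Total: 1 rows.

1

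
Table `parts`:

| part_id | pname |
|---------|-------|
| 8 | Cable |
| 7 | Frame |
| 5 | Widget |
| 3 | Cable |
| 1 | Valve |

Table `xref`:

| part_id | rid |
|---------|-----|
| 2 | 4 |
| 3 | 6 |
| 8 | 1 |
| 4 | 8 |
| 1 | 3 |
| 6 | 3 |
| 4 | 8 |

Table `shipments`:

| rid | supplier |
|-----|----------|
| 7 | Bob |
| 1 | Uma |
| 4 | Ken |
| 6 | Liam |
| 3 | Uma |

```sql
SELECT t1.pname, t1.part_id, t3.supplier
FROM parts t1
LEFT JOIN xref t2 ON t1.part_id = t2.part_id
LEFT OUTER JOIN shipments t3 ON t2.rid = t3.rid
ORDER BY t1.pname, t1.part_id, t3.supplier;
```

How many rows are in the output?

5

Joins associate left-to-right: parts LEFT JOIN xref on part_id gives 5 intermediate row(s).
Then LEFT JOIN `shipments t3` on rid: each of those 5 rows is kept; rows whose t2.rid has no match in t3 get NULL for t3's columns.
Result: 5 row(s).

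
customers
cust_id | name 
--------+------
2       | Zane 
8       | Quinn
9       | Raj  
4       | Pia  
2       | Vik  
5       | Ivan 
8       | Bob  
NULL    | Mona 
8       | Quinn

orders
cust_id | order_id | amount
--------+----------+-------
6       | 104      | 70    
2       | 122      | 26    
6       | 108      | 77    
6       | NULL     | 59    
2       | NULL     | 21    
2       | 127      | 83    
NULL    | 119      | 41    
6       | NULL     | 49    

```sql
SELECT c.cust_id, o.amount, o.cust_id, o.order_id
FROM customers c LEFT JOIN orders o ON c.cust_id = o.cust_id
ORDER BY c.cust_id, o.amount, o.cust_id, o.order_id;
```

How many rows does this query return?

13

LEFT JOIN keeps every row from `customers`; unmatched rows get NULL for `orders`'s columns.
Matching on c.cust_id = o.cust_id. A NULL in a compared column never satisfies the condition.
Matched pairs: 6; unmatched c rows kept: 7.
Total: 6 matched + 7 padded = 13 rows.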